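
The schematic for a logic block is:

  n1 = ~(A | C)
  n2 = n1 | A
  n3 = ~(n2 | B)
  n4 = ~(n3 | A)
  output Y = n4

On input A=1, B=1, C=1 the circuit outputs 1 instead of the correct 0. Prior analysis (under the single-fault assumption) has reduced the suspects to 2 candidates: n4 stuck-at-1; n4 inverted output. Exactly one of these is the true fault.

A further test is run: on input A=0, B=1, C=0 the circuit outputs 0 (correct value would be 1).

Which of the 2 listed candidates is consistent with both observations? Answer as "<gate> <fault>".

Evaluate each candidate on input A=0, B=1, C=0:
  n4 stuck-at-1: n1=1, n2=1, n3=0, n4=1 [stuck-at-1] → 1 — eliminated
  n4 inverted output: n1=1, n2=1, n3=0, n4=0 [inverted output] → 0 — matches
Only n4 inverted output reproduces the observed 0.

n4 inverted output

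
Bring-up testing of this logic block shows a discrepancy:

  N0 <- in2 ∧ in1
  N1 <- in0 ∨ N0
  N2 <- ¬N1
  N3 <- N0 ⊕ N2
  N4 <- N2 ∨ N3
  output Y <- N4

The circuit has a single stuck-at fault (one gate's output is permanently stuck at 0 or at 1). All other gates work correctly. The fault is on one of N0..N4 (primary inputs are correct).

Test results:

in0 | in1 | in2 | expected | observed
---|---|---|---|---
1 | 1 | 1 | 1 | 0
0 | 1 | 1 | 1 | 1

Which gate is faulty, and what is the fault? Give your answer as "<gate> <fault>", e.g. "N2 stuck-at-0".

Fault-free values for test 1 (in0=1, in1=1, in2=1): N0=1, N1=1, N2=0, N3=1, N4=1, giving Y=1. Observed 0.
Test 1: faults giving observed 0 are {N0 stuck-at-0, N3 stuck-at-0, N4 stuck-at-0}.
Test 2 (in0=0, in1=1, in2=1): fault-free N0=1, N1=1, N2=0, N3=1, N4=1 → 1; observed 1. Eliminates N3 stuck-at-0, N4 stuck-at-0.
Only N0 stuck-at-0 is consistent with every test.

N0 stuck-at-0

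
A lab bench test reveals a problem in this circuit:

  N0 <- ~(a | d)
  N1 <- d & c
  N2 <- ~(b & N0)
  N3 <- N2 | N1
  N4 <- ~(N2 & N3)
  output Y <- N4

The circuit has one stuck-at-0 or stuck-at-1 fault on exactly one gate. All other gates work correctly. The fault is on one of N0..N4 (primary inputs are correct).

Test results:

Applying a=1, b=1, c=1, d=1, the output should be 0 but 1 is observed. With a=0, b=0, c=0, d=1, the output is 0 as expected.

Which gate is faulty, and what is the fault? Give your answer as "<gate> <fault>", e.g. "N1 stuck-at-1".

N0 stuck-at-1

Fault-free values for test 1 (a=1, b=1, c=1, d=1): N0=0, N1=1, N2=1, N3=1, N4=0, giving Y=0. Observed 1.
Test 1: faults giving observed 1 are {N0 stuck-at-1, N2 stuck-at-0, N3 stuck-at-0, N4 stuck-at-1}.
Test 2 (a=0, b=0, c=0, d=1): fault-free N0=0, N1=0, N2=1, N3=1, N4=0 → 0; observed 0. Eliminates N2 stuck-at-0, N3 stuck-at-0, N4 stuck-at-1.
Only N0 stuck-at-1 is consistent with every test.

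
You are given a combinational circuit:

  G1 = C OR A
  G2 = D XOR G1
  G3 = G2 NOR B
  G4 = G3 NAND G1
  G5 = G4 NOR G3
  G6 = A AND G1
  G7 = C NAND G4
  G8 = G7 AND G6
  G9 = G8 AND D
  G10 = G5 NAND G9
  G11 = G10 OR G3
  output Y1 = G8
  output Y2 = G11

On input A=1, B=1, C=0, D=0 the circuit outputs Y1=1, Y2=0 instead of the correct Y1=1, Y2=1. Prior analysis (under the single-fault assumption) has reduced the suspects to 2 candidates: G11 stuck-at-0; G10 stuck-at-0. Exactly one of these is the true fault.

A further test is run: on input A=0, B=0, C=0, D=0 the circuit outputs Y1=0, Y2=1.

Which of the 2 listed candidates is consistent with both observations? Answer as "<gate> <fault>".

Evaluate each candidate on input A=0, B=0, C=0, D=0:
  G11 stuck-at-0: G1=0, G2=0, G3=1, G4=1, G5=0, G6=0, G7=1, G8=0, G9=0, G10=1, G11=0 [stuck-at-0] → Y1=0, Y2=0 — eliminated
  G10 stuck-at-0: G1=0, G2=0, G3=1, G4=1, G5=0, G6=0, G7=1, G8=0, G9=0, G10=0 [stuck-at-0], G11=1 → Y1=0, Y2=1 — matches
Only G10 stuck-at-0 reproduces the observed Y1=0, Y2=1.

G10 stuck-at-0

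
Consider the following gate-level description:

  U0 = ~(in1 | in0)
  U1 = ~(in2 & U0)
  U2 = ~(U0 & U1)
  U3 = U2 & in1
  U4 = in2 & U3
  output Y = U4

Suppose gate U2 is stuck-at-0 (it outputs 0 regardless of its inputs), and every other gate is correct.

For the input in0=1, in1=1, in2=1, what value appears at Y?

0

Propagate with U2 forced: U0=0, U1=1, U2=0 [stuck-at-0], U3=0, U4=0.
So Y = 0. (Without the fault it would be 1.)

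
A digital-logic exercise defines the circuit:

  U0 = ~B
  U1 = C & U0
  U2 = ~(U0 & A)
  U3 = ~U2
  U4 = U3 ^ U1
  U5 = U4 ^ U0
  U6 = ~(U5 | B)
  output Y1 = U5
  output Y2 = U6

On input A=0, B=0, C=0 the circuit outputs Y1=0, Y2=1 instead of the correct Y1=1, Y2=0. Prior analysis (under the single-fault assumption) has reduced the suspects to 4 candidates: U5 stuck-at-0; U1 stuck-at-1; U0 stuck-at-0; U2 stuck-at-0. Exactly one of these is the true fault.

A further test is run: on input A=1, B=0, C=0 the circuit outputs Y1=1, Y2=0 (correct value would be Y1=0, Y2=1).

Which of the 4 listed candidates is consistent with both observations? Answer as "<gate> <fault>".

Evaluate each candidate on input A=1, B=0, C=0:
  U5 stuck-at-0: U0=1, U1=0, U2=0, U3=1, U4=1, U5=0 [stuck-at-0], U6=1 → Y1=0, Y2=1 — eliminated
  U1 stuck-at-1: U0=1, U1=1 [stuck-at-1], U2=0, U3=1, U4=0, U5=1, U6=0 → Y1=1, Y2=0 — matches
  U0 stuck-at-0: U0=0 [stuck-at-0], U1=0, U2=1, U3=0, U4=0, U5=0, U6=1 → Y1=0, Y2=1 — eliminated
  U2 stuck-at-0: U0=1, U1=0, U2=0 [stuck-at-0], U3=1, U4=1, U5=0, U6=1 → Y1=0, Y2=1 — eliminated
Only U1 stuck-at-1 reproduces the observed Y1=1, Y2=0.

U1 stuck-at-1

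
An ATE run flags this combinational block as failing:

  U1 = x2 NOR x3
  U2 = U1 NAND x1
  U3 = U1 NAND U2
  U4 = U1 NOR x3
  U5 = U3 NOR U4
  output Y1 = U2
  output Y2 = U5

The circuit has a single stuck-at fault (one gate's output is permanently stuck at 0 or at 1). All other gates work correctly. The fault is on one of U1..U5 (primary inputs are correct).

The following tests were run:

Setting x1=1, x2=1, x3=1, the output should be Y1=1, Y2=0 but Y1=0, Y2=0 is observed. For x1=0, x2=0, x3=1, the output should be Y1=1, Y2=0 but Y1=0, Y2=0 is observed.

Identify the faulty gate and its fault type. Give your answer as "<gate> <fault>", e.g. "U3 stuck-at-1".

U2 stuck-at-0

Fault-free values for test 1 (x1=1, x2=1, x3=1): U1=0, U2=1, U3=1, U4=0, U5=0, giving Y1=1, Y2=0. Observed Y1=0, Y2=0.
Test 1: faults giving observed Y1=0, Y2=0 are {U1 stuck-at-1, U2 stuck-at-0}.
Test 2 (x1=0, x2=0, x3=1): fault-free U1=0, U2=1, U3=1, U4=0, U5=0 → Y1=1, Y2=0; observed Y1=0, Y2=0. Eliminates U1 stuck-at-1.
Only U2 stuck-at-0 is consistent with every test.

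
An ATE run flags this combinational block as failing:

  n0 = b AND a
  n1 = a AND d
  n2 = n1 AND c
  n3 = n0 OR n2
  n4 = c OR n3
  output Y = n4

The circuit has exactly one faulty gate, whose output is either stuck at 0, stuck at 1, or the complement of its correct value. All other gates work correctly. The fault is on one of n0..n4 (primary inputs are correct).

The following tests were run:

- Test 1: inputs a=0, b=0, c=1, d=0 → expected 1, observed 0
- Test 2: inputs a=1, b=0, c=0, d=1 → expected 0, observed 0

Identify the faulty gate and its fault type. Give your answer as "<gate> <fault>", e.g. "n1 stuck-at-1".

Fault-free values for test 1 (a=0, b=0, c=1, d=0): n0=0, n1=0, n2=0, n3=0, n4=1, giving Y=1. Observed 0.
Test 1: faults giving observed 0 are {n4 stuck-at-0, n4 inverted output}.
Test 2 (a=1, b=0, c=0, d=1): fault-free n0=0, n1=1, n2=0, n3=0, n4=0 → 0; observed 0. Eliminates n4 inverted output.
Only n4 stuck-at-0 is consistent with every test.

n4 stuck-at-0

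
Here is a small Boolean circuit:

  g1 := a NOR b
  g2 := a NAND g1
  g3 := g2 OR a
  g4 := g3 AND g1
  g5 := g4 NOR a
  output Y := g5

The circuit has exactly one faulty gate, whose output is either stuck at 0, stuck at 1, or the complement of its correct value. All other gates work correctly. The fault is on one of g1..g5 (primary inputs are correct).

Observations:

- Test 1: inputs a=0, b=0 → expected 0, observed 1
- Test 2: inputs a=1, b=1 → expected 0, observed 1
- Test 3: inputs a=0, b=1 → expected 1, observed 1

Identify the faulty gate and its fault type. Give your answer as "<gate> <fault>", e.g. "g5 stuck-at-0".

g5 stuck-at-1

Fault-free values for test 1 (a=0, b=0): g1=1, g2=1, g3=1, g4=1, g5=0, giving Y=0. Observed 1.
Test 1: faults giving observed 1 are {g1 stuck-at-0, g1 inverted output, g2 stuck-at-0, g2 inverted output, g3 stuck-at-0, g3 inverted output, g4 stuck-at-0, g4 inverted output, g5 stuck-at-1, g5 inverted output}.
Test 2 (a=1, b=1): fault-free g1=0, g2=1, g3=1, g4=0, g5=0 → 0; observed 1. Eliminates g1 stuck-at-0, g1 inverted output, g2 stuck-at-0, g2 inverted output, g3 stuck-at-0, g3 inverted output, g4 stuck-at-0, g4 inverted output.
Test 3 (a=0, b=1): fault-free g1=0, g2=1, g3=1, g4=0, g5=1 → 1; observed 1. Eliminates g5 inverted output.
Only g5 stuck-at-1 is consistent with every test.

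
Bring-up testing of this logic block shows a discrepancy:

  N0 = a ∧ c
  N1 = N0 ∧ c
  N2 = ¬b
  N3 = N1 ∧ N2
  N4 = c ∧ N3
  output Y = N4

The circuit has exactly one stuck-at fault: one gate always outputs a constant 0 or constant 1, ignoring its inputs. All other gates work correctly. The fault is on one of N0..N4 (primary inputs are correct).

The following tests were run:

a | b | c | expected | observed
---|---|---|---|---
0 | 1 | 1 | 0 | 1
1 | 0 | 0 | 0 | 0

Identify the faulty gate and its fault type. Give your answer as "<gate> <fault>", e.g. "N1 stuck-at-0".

Fault-free values for test 1 (a=0, b=1, c=1): N0=0, N1=0, N2=0, N3=0, N4=0, giving Y=0. Observed 1.
Test 1: faults giving observed 1 are {N3 stuck-at-1, N4 stuck-at-1}.
Test 2 (a=1, b=0, c=0): fault-free N0=0, N1=0, N2=1, N3=0, N4=0 → 0; observed 0. Eliminates N4 stuck-at-1.
Only N3 stuck-at-1 is consistent with every test.

N3 stuck-at-1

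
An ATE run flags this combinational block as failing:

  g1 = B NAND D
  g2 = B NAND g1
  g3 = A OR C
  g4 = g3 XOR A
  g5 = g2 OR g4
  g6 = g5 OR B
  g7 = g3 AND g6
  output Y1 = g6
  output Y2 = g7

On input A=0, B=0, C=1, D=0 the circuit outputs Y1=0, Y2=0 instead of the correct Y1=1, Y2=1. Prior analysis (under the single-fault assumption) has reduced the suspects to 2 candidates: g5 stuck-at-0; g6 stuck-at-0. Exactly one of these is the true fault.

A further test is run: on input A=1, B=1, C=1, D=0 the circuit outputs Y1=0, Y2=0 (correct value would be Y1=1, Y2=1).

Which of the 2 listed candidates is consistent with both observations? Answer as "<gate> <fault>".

g6 stuck-at-0

Evaluate each candidate on input A=1, B=1, C=1, D=0:
  g5 stuck-at-0: g1=1, g2=0, g3=1, g4=0, g5=0 [stuck-at-0], g6=1, g7=1 → Y1=1, Y2=1 — eliminated
  g6 stuck-at-0: g1=1, g2=0, g3=1, g4=0, g5=0, g6=0 [stuck-at-0], g7=0 → Y1=0, Y2=0 — matches
Only g6 stuck-at-0 reproduces the observed Y1=0, Y2=0.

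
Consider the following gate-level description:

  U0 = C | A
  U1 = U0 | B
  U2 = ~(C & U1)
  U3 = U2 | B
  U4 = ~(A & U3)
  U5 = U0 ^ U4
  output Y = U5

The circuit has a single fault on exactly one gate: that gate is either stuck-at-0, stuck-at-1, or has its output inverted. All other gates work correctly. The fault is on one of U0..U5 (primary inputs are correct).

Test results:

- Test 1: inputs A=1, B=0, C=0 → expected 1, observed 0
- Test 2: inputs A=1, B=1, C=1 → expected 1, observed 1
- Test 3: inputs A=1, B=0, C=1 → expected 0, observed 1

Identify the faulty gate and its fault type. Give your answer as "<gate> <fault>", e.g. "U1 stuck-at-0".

U2 inverted output

Fault-free values for test 1 (A=1, B=0, C=0): U0=1, U1=1, U2=1, U3=1, U4=0, U5=1, giving Y=1. Observed 0.
Test 1: faults giving observed 0 are {U0 stuck-at-0, U0 inverted output, U2 stuck-at-0, U2 inverted output, U3 stuck-at-0, U3 inverted output, U4 stuck-at-1, U4 inverted output, U5 stuck-at-0, U5 inverted output}.
Test 2 (A=1, B=1, C=1): fault-free U0=1, U1=1, U2=0, U3=1, U4=0, U5=1 → 1; observed 1. Eliminates U0 stuck-at-0, U0 inverted output, U3 stuck-at-0, U3 inverted output, U4 stuck-at-1, U4 inverted output, U5 stuck-at-0, U5 inverted output.
Test 3 (A=1, B=0, C=1): fault-free U0=1, U1=1, U2=0, U3=0, U4=1, U5=0 → 0; observed 1. Eliminates U2 stuck-at-0.
Only U2 inverted output is consistent with every test.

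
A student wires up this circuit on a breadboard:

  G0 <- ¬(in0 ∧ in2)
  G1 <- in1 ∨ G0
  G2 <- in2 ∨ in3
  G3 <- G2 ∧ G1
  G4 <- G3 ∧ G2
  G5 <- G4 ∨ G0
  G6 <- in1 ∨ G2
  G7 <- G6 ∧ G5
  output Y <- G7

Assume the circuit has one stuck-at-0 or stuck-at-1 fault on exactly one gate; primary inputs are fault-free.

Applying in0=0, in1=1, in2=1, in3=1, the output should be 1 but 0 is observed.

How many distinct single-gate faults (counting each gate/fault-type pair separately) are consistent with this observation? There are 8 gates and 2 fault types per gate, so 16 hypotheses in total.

3

Fault-free: G0=1, G1=1, G2=1, G3=1, G4=1, G5=1, G6=1, G7=1 → 1. Observed 0.
  G0: none of the 2 fault types match ✗
  G1: none of the 2 fault types match ✗
  G2: none of the 2 fault types match ✗
  G3: none of the 2 fault types match ✗
  G4: none of the 2 fault types match ✗
  G5: stuck-at-0 ✓; others ✗
  G6: stuck-at-0 ✓; others ✗
  G7: stuck-at-0 ✓; others ✗
Consistent faults: {G5 stuck-at-0, G6 stuck-at-0, G7 stuck-at-0} — 3 in all.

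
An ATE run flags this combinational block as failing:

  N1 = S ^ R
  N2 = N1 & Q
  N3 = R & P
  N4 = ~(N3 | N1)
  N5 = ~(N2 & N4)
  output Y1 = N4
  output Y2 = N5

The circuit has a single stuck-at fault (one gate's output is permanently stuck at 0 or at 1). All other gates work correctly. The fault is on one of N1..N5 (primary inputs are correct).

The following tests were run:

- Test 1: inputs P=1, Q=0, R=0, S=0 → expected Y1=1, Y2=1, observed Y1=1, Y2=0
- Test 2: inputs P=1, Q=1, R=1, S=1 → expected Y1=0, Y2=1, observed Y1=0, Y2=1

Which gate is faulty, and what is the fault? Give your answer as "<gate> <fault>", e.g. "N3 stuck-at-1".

Fault-free values for test 1 (P=1, Q=0, R=0, S=0): N1=0, N2=0, N3=0, N4=1, N5=1, giving Y1=1, Y2=1. Observed Y1=1, Y2=0.
Test 1: faults giving observed Y1=1, Y2=0 are {N2 stuck-at-1, N5 stuck-at-0}.
Test 2 (P=1, Q=1, R=1, S=1): fault-free N1=0, N2=0, N3=1, N4=0, N5=1 → Y1=0, Y2=1; observed Y1=0, Y2=1. Eliminates N5 stuck-at-0.
Only N2 stuck-at-1 is consistent with every test.

N2 stuck-at-1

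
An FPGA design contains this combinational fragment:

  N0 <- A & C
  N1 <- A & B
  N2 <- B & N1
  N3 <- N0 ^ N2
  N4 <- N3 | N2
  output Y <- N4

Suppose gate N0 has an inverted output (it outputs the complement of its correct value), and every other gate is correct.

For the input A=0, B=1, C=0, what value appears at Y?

Propagate with N0 forced: N0=1 [inverted output], N1=0, N2=0, N3=1, N4=1.
So Y = 1. (Without the fault it would be 0.)

1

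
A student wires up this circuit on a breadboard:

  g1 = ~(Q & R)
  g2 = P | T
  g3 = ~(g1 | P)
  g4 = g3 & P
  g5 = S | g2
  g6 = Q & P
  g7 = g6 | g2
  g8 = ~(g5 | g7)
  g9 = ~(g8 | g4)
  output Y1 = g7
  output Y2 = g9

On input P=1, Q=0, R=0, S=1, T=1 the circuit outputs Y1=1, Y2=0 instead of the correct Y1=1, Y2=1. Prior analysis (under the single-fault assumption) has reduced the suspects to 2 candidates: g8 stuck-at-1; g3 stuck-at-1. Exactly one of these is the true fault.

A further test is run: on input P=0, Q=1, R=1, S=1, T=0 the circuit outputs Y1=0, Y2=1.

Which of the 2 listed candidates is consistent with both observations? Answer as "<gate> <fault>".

g3 stuck-at-1

Evaluate each candidate on input P=0, Q=1, R=1, S=1, T=0:
  g8 stuck-at-1: g1=0, g2=0, g3=1, g4=0, g5=1, g6=0, g7=0, g8=1 [stuck-at-1], g9=0 → Y1=0, Y2=0 — eliminated
  g3 stuck-at-1: g1=0, g2=0, g3=1 [stuck-at-1], g4=0, g5=1, g6=0, g7=0, g8=0, g9=1 → Y1=0, Y2=1 — matches
Only g3 stuck-at-1 reproduces the observed Y1=0, Y2=1.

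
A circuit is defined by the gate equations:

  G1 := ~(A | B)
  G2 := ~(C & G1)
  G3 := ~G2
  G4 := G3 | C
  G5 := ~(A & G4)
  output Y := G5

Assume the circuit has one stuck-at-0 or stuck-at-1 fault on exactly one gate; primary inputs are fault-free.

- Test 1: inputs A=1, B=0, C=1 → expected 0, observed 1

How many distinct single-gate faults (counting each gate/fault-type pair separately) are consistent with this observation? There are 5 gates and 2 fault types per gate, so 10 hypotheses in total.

Fault-free: G1=0, G2=1, G3=0, G4=1, G5=0 → 0. Observed 1.
  G1 stuck-at-0: output 0 ✗
  G1 stuck-at-1: output 0 ✗
  G2 stuck-at-0: output 0 ✗
  G2 stuck-at-1: output 0 ✗
  G3 stuck-at-0: output 0 ✗
  G3 stuck-at-1: output 0 ✗
  G4 stuck-at-0: output 1 ✓
  G4 stuck-at-1: output 0 ✗
  G5 stuck-at-0: output 0 ✗
  G5 stuck-at-1: output 1 ✓
Consistent faults: {G4 stuck-at-0, G5 stuck-at-1} — 2 in all.

2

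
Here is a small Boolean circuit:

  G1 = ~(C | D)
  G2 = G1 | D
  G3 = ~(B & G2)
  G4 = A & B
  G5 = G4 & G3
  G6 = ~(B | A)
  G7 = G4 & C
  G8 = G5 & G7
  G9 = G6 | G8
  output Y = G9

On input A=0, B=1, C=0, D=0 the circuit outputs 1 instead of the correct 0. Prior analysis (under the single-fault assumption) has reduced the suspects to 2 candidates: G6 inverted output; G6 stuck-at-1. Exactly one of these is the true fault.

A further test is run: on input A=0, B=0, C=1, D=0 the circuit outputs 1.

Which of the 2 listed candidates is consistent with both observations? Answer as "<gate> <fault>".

Evaluate each candidate on input A=0, B=0, C=1, D=0:
  G6 inverted output: G1=0, G2=0, G3=1, G4=0, G5=0, G6=0 [inverted output], G7=0, G8=0, G9=0 → 0 — eliminated
  G6 stuck-at-1: G1=0, G2=0, G3=1, G4=0, G5=0, G6=1 [stuck-at-1], G7=0, G8=0, G9=1 → 1 — matches
Only G6 stuck-at-1 reproduces the observed 1.

G6 stuck-at-1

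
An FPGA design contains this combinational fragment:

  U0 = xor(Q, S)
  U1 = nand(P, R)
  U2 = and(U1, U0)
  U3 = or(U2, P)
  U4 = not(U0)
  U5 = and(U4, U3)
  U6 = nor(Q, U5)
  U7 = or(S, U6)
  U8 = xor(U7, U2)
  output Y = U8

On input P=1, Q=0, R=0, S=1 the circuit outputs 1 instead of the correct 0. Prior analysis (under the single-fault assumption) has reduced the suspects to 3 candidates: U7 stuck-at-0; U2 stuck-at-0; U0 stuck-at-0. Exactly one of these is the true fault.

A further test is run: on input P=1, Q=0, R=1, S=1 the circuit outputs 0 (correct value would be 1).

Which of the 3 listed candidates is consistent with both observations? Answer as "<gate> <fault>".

Evaluate each candidate on input P=1, Q=0, R=1, S=1:
  U7 stuck-at-0: U0=1, U1=0, U2=0, U3=1, U4=0, U5=0, U6=1, U7=0 [stuck-at-0], U8=0 → 0 — matches
  U2 stuck-at-0: U0=1, U1=0, U2=0 [stuck-at-0], U3=1, U4=0, U5=0, U6=1, U7=1, U8=1 → 1 — eliminated
  U0 stuck-at-0: U0=0 [stuck-at-0], U1=0, U2=0, U3=1, U4=1, U5=1, U6=0, U7=1, U8=1 → 1 — eliminated
Only U7 stuck-at-0 reproduces the observed 0.

U7 stuck-at-0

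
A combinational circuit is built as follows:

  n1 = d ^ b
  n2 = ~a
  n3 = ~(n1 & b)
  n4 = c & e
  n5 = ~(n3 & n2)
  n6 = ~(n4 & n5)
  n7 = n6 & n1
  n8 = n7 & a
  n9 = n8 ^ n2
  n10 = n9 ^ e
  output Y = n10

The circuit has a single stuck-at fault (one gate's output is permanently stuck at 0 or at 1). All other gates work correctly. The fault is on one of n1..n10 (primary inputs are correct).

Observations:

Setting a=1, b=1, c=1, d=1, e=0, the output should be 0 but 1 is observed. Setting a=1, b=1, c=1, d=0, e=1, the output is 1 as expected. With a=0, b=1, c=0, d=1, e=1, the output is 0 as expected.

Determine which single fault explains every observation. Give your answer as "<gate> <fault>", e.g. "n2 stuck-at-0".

Fault-free values for test 1 (a=1, b=1, c=1, d=1, e=0): n1=0, n2=0, n3=1, n4=0, n5=1, n6=1, n7=0, n8=0, n9=0, n10=0, giving Y=0. Observed 1.
Test 1: faults giving observed 1 are {n1 stuck-at-1, n2 stuck-at-1, n7 stuck-at-1, n8 stuck-at-1, n9 stuck-at-1, n10 stuck-at-1}.
Test 2 (a=1, b=1, c=1, d=0, e=1): fault-free n1=1, n2=0, n3=0, n4=1, n5=1, n6=0, n7=0, n8=0, n9=0, n10=1 → 1; observed 1. Eliminates n2 stuck-at-1, n7 stuck-at-1, n8 stuck-at-1, n9 stuck-at-1.
Test 3 (a=0, b=1, c=0, d=1, e=1): fault-free n1=0, n2=1, n3=1, n4=0, n5=0, n6=1, n7=0, n8=0, n9=1, n10=0 → 0; observed 0. Eliminates n10 stuck-at-1.
Only n1 stuck-at-1 is consistent with every test.

n1 stuck-at-1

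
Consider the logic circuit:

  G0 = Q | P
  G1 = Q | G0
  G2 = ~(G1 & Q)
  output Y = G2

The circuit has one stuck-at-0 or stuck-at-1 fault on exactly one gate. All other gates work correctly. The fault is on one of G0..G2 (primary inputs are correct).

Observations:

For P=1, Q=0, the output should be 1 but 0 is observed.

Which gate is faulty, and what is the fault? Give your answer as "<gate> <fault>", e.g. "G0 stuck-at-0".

Fault-free values for test 1 (P=1, Q=0): G0=1, G1=1, G2=1, giving Y=1. Observed 0.
Test 1: faults giving observed 0 are {G2 stuck-at-0}.
Only G2 stuck-at-0 is consistent with every test.

G2 stuck-at-0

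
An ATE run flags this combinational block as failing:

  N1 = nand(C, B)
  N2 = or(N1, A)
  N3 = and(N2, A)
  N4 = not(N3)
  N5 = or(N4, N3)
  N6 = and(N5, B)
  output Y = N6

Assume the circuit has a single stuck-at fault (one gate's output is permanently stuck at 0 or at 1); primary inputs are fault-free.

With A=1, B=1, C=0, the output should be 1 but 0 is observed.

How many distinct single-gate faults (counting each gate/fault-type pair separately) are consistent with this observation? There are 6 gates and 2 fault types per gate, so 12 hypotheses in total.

Fault-free: N1=1, N2=1, N3=1, N4=0, N5=1, N6=1 → 1. Observed 0.
  N1 stuck-at-0: output 1 ✗
  N1 stuck-at-1: output 1 ✗
  N2 stuck-at-0: output 1 ✗
  N2 stuck-at-1: output 1 ✗
  N3 stuck-at-0: output 1 ✗
  N3 stuck-at-1: output 1 ✗
  N4 stuck-at-0: output 1 ✗
  N4 stuck-at-1: output 1 ✗
  N5 stuck-at-0: output 0 ✓
  N5 stuck-at-1: output 1 ✗
  N6 stuck-at-0: output 0 ✓
  N6 stuck-at-1: output 1 ✗
Consistent faults: {N5 stuck-at-0, N6 stuck-at-0} — 2 in all.

2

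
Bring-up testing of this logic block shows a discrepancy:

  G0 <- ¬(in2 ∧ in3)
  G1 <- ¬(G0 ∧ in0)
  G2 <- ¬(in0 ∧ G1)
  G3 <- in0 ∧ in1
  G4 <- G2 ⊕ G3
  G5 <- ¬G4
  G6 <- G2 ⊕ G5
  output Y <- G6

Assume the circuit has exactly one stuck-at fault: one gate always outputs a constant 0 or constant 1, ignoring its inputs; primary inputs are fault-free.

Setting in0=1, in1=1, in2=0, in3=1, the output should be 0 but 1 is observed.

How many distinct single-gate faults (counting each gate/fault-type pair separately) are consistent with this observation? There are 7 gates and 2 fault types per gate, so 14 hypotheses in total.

4

Fault-free: G0=1, G1=0, G2=1, G3=1, G4=0, G5=1, G6=0 → 0. Observed 1.
  G0 stuck-at-0: output 0 ✗
  G0 stuck-at-1: output 0 ✗
  G1 stuck-at-0: output 0 ✗
  G1 stuck-at-1: output 0 ✗
  G2 stuck-at-0: output 0 ✗
  G2 stuck-at-1: output 0 ✗
  G3 stuck-at-0: output 1 ✓
  G3 stuck-at-1: output 0 ✗
  G4 stuck-at-0: output 0 ✗
  G4 stuck-at-1: output 1 ✓
  G5 stuck-at-0: output 1 ✓
  G5 stuck-at-1: output 0 ✗
  G6 stuck-at-0: output 0 ✗
  G6 stuck-at-1: output 1 ✓
Consistent faults: {G3 stuck-at-0, G4 stuck-at-1, G5 stuck-at-0, G6 stuck-at-1} — 4 in all.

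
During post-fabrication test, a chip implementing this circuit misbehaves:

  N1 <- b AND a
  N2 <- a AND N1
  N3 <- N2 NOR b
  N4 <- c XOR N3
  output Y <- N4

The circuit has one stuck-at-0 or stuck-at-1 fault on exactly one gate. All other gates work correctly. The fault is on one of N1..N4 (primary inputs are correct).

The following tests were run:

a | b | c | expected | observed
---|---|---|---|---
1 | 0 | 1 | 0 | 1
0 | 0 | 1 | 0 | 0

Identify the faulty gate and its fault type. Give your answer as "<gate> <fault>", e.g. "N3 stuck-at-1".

N1 stuck-at-1

Fault-free values for test 1 (a=1, b=0, c=1): N1=0, N2=0, N3=1, N4=0, giving Y=0. Observed 1.
Test 1: faults giving observed 1 are {N1 stuck-at-1, N2 stuck-at-1, N3 stuck-at-0, N4 stuck-at-1}.
Test 2 (a=0, b=0, c=1): fault-free N1=0, N2=0, N3=1, N4=0 → 0; observed 0. Eliminates N2 stuck-at-1, N3 stuck-at-0, N4 stuck-at-1.
Only N1 stuck-at-1 is consistent with every test.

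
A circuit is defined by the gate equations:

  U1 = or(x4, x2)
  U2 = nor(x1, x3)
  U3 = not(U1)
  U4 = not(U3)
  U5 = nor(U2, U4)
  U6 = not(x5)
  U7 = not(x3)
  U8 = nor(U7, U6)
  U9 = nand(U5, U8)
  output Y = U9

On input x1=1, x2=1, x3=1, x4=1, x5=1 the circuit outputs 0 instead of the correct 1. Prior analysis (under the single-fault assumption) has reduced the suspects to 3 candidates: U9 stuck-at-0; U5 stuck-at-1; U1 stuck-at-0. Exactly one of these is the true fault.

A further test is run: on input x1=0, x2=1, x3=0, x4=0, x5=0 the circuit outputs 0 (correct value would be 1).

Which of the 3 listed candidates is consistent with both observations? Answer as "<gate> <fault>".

Evaluate each candidate on input x1=0, x2=1, x3=0, x4=0, x5=0:
  U9 stuck-at-0: U1=1, U2=1, U3=0, U4=1, U5=0, U6=1, U7=1, U8=0, U9=0 [stuck-at-0] → 0 — matches
  U5 stuck-at-1: U1=1, U2=1, U3=0, U4=1, U5=1 [stuck-at-1], U6=1, U7=1, U8=0, U9=1 → 1 — eliminated
  U1 stuck-at-0: U1=0 [stuck-at-0], U2=1, U3=1, U4=0, U5=0, U6=1, U7=1, U8=0, U9=1 → 1 — eliminated
Only U9 stuck-at-0 reproduces the observed 0.

U9 stuck-at-0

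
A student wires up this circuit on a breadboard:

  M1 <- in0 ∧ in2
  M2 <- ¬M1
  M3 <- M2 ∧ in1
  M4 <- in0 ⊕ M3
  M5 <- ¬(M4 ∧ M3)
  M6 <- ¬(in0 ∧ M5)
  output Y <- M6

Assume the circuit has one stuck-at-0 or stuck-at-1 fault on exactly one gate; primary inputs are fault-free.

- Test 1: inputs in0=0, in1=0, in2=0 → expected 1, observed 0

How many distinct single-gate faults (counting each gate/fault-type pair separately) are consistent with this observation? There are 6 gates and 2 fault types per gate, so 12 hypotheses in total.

1

Fault-free: M1=0, M2=1, M3=0, M4=0, M5=1, M6=1 → 1. Observed 0.
  M1 stuck-at-0: output 1 ✗
  M1 stuck-at-1: output 1 ✗
  M2 stuck-at-0: output 1 ✗
  M2 stuck-at-1: output 1 ✗
  M3 stuck-at-0: output 1 ✗
  M3 stuck-at-1: output 1 ✗
  M4 stuck-at-0: output 1 ✗
  M4 stuck-at-1: output 1 ✗
  M5 stuck-at-0: output 1 ✗
  M5 stuck-at-1: output 1 ✗
  M6 stuck-at-0: output 0 ✓
  M6 stuck-at-1: output 1 ✗
Consistent faults: {M6 stuck-at-0} — 1 in all.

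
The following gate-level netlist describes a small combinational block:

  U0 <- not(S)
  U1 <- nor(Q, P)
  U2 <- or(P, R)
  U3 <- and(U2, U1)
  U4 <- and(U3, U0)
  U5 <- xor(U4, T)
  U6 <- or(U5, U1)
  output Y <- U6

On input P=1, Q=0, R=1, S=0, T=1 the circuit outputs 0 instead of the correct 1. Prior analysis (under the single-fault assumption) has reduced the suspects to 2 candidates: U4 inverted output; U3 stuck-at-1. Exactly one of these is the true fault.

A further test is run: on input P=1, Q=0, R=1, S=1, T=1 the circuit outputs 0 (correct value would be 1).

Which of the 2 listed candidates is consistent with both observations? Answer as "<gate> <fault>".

Evaluate each candidate on input P=1, Q=0, R=1, S=1, T=1:
  U4 inverted output: U0=0, U1=0, U2=1, U3=0, U4=1 [inverted output], U5=0, U6=0 → 0 — matches
  U3 stuck-at-1: U0=0, U1=0, U2=1, U3=1 [stuck-at-1], U4=0, U5=1, U6=1 → 1 — eliminated
Only U4 inverted output reproduces the observed 0.

U4 inverted output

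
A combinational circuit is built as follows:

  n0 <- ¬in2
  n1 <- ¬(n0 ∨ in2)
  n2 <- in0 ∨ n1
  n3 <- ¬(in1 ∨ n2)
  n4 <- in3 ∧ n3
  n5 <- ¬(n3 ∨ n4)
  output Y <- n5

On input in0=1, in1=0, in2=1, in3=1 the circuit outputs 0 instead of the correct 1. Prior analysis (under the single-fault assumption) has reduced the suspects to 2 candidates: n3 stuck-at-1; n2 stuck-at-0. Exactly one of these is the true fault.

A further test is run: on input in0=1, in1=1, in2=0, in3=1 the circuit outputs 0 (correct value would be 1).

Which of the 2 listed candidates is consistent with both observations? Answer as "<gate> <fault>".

n3 stuck-at-1

Evaluate each candidate on input in0=1, in1=1, in2=0, in3=1:
  n3 stuck-at-1: n0=1, n1=0, n2=1, n3=1 [stuck-at-1], n4=1, n5=0 → 0 — matches
  n2 stuck-at-0: n0=1, n1=0, n2=0 [stuck-at-0], n3=0, n4=0, n5=1 → 1 — eliminated
Only n3 stuck-at-1 reproduces the observed 0.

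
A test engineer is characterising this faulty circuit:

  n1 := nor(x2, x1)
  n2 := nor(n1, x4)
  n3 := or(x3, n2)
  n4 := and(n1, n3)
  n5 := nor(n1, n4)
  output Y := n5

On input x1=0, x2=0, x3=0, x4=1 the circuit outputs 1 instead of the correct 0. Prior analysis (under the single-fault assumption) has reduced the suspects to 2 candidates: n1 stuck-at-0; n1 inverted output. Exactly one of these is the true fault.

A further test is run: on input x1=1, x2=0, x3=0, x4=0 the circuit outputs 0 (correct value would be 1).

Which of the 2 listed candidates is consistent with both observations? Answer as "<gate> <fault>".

n1 inverted output

Evaluate each candidate on input x1=1, x2=0, x3=0, x4=0:
  n1 stuck-at-0: n1=0 [stuck-at-0], n2=1, n3=1, n4=0, n5=1 → 1 — eliminated
  n1 inverted output: n1=1 [inverted output], n2=0, n3=0, n4=0, n5=0 → 0 — matches
Only n1 inverted output reproduces the observed 0.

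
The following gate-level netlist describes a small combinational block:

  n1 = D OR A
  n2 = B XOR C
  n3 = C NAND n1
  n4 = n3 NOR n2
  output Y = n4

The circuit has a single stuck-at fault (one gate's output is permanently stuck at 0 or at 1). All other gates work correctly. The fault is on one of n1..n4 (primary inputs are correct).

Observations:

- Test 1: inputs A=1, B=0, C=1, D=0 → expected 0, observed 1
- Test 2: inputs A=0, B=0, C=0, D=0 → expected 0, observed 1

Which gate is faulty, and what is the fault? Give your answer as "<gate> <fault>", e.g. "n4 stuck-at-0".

Fault-free values for test 1 (A=1, B=0, C=1, D=0): n1=1, n2=1, n3=0, n4=0, giving Y=0. Observed 1.
Test 1: faults giving observed 1 are {n2 stuck-at-0, n4 stuck-at-1}.
Test 2 (A=0, B=0, C=0, D=0): fault-free n1=0, n2=0, n3=1, n4=0 → 0; observed 1. Eliminates n2 stuck-at-0.
Only n4 stuck-at-1 is consistent with every test.

n4 stuck-at-1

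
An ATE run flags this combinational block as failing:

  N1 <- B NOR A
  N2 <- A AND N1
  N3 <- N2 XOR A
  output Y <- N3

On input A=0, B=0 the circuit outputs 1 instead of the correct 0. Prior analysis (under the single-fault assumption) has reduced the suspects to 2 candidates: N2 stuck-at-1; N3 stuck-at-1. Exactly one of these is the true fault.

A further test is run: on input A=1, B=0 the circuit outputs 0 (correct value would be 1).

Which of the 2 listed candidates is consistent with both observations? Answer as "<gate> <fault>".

N2 stuck-at-1

Evaluate each candidate on input A=1, B=0:
  N2 stuck-at-1: N1=0, N2=1 [stuck-at-1], N3=0 → 0 — matches
  N3 stuck-at-1: N1=0, N2=0, N3=1 [stuck-at-1] → 1 — eliminated
Only N2 stuck-at-1 reproduces the observed 0.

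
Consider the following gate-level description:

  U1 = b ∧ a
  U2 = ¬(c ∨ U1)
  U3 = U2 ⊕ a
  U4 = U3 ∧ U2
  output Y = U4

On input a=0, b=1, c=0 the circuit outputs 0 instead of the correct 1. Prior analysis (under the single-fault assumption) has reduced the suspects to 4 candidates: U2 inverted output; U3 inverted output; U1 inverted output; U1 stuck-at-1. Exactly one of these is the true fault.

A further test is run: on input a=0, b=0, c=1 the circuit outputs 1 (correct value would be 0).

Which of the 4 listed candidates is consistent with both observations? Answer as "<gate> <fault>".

Evaluate each candidate on input a=0, b=0, c=1:
  U2 inverted output: U1=0, U2=1 [inverted output], U3=1, U4=1 → 1 — matches
  U3 inverted output: U1=0, U2=0, U3=1 [inverted output], U4=0 → 0 — eliminated
  U1 inverted output: U1=1 [inverted output], U2=0, U3=0, U4=0 → 0 — eliminated
  U1 stuck-at-1: U1=1 [stuck-at-1], U2=0, U3=0, U4=0 → 0 — eliminated
Only U2 inverted output reproduces the observed 1.

U2 inverted output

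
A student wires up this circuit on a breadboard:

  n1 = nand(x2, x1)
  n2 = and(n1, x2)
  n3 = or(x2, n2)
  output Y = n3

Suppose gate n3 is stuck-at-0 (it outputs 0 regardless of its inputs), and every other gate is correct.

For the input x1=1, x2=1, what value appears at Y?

0

Propagate with n3 forced: n1=0, n2=0, n3=0 [stuck-at-0].
So Y = 0. (Without the fault it would be 1.)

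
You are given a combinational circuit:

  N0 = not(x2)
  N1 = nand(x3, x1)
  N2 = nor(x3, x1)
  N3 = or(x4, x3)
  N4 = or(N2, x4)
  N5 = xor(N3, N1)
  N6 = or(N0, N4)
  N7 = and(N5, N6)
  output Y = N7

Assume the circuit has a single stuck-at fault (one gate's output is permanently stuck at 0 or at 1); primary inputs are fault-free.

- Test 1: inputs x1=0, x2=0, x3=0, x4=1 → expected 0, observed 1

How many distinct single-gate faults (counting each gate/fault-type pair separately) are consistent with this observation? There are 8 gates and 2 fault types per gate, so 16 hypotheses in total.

4

Fault-free: N0=1, N1=1, N2=1, N3=1, N4=1, N5=0, N6=1, N7=0 → 0. Observed 1.
  N0: none of the 2 fault types match ✗
  N1: stuck-at-0 ✓; others ✗
  N2: none of the 2 fault types match ✗
  N3: stuck-at-0 ✓; others ✗
  N4: none of the 2 fault types match ✗
  N5: stuck-at-1 ✓; others ✗
  N6: none of the 2 fault types match ✗
  N7: stuck-at-1 ✓; others ✗
Consistent faults: {N1 stuck-at-0, N3 stuck-at-0, N5 stuck-at-1, N7 stuck-at-1} — 4 in all.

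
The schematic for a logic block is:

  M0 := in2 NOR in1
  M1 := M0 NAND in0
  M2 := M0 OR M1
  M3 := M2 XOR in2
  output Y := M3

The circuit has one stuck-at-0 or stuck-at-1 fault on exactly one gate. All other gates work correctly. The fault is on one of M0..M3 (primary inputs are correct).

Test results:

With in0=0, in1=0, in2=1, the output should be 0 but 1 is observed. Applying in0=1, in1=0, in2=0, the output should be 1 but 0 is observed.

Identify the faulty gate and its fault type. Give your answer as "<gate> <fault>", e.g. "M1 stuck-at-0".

M2 stuck-at-0

Fault-free values for test 1 (in0=0, in1=0, in2=1): M0=0, M1=1, M2=1, M3=0, giving Y=0. Observed 1.
Test 1: faults giving observed 1 are {M1 stuck-at-0, M2 stuck-at-0, M3 stuck-at-1}.
Test 2 (in0=1, in1=0, in2=0): fault-free M0=1, M1=0, M2=1, M3=1 → 1; observed 0. Eliminates M1 stuck-at-0, M3 stuck-at-1.
Only M2 stuck-at-0 is consistent with every test.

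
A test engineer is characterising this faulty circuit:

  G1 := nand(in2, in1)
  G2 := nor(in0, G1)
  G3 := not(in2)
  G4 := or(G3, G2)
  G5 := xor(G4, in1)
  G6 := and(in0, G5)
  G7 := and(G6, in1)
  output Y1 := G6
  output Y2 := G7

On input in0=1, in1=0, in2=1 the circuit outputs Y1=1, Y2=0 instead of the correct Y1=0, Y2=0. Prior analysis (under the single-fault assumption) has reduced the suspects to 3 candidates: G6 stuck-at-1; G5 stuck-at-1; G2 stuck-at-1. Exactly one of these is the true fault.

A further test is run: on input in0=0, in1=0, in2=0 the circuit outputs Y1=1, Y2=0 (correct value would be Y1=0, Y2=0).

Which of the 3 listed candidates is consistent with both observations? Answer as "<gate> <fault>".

G6 stuck-at-1

Evaluate each candidate on input in0=0, in1=0, in2=0:
  G6 stuck-at-1: G1=1, G2=0, G3=1, G4=1, G5=1, G6=1 [stuck-at-1], G7=0 → Y1=1, Y2=0 — matches
  G5 stuck-at-1: G1=1, G2=0, G3=1, G4=1, G5=1 [stuck-at-1], G6=0, G7=0 → Y1=0, Y2=0 — eliminated
  G2 stuck-at-1: G1=1, G2=1 [stuck-at-1], G3=1, G4=1, G5=1, G6=0, G7=0 → Y1=0, Y2=0 — eliminated
Only G6 stuck-at-1 reproduces the observed Y1=1, Y2=0.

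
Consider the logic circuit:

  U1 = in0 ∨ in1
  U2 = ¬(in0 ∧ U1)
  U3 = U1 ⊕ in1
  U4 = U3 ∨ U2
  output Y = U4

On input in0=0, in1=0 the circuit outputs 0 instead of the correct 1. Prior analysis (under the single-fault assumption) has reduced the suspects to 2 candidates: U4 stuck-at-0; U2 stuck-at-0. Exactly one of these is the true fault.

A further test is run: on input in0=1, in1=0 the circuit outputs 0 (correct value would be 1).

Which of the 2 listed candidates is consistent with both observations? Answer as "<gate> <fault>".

Evaluate each candidate on input in0=1, in1=0:
  U4 stuck-at-0: U1=1, U2=0, U3=1, U4=0 [stuck-at-0] → 0 — matches
  U2 stuck-at-0: U1=1, U2=0 [stuck-at-0], U3=1, U4=1 → 1 — eliminated
Only U4 stuck-at-0 reproduces the observed 0.

U4 stuck-at-0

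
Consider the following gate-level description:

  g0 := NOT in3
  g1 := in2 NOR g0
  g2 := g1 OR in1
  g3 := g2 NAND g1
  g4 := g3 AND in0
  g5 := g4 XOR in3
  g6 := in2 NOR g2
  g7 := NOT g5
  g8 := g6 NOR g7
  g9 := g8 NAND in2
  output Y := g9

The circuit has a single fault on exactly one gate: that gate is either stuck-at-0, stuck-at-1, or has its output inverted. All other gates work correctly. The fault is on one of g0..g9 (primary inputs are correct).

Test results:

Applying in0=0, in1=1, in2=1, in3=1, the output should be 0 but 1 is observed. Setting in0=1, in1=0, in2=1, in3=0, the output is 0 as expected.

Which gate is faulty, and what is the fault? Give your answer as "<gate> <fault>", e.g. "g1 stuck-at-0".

Fault-free values for test 1 (in0=0, in1=1, in2=1, in3=1): g0=0, g1=0, g2=1, g3=1, g4=0, g5=1, g6=0, g7=0, g8=1, g9=0, giving Y=0. Observed 1.
Test 1: faults giving observed 1 are {g4 stuck-at-1, g4 inverted output, g5 stuck-at-0, g5 inverted output, g6 stuck-at-1, g6 inverted output, g7 stuck-at-1, g7 inverted output, g8 stuck-at-0, g8 inverted output, g9 stuck-at-1, g9 inverted output}.
Test 2 (in0=1, in1=0, in2=1, in3=0): fault-free g0=1, g1=0, g2=0, g3=1, g4=1, g5=1, g6=0, g7=0, g8=1, g9=0 → 0; observed 0. Eliminates g4 inverted output, g5 stuck-at-0, g5 inverted output, g6 stuck-at-1, g6 inverted output, g7 stuck-at-1, g7 inverted output, g8 stuck-at-0, g8 inverted output, g9 stuck-at-1, g9 inverted output.
Only g4 stuck-at-1 is consistent with every test.

g4 stuck-at-1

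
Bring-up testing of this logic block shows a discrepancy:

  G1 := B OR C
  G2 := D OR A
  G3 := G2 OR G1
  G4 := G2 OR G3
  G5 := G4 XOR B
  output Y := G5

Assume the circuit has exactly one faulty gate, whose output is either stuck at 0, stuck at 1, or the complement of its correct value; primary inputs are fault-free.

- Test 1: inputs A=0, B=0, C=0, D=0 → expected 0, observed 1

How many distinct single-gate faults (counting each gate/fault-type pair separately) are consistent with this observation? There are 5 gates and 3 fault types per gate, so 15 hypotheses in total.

Fault-free: G1=0, G2=0, G3=0, G4=0, G5=0 → 0. Observed 1.
  G1: stuck-at-1, inverted output ✓; others ✗
  G2: stuck-at-1, inverted output ✓; others ✗
  G3: stuck-at-1, inverted output ✓; others ✗
  G4: stuck-at-1, inverted output ✓; others ✗
  G5: stuck-at-1, inverted output ✓; others ✗
Consistent faults: {G1 stuck-at-1, G1 inverted output, G2 stuck-at-1, G2 inverted output, G3 stuck-at-1, G3 inverted output, G4 stuck-at-1, G4 inverted output, G5 stuck-at-1, G5 inverted output} — 10 in all.

10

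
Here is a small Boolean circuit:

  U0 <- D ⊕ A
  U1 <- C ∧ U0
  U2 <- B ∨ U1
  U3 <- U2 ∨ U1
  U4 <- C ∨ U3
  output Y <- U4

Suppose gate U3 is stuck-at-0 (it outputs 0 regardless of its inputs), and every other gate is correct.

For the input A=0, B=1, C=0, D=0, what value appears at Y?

Propagate with U3 forced: U0=0, U1=0, U2=1, U3=0 [stuck-at-0], U4=0.
So Y = 0. (Without the fault it would be 1.)

0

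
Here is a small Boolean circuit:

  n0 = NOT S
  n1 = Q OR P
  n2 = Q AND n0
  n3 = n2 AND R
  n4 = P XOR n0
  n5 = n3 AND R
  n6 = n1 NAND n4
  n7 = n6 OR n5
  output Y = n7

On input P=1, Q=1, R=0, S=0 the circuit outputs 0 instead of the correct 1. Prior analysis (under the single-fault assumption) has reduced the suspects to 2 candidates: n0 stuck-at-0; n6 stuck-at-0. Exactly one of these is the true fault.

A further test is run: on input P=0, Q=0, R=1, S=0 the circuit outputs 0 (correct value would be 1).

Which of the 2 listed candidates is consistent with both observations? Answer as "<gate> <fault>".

Evaluate each candidate on input P=0, Q=0, R=1, S=0:
  n0 stuck-at-0: n0=0 [stuck-at-0], n1=0, n2=0, n3=0, n4=0, n5=0, n6=1, n7=1 → 1 — eliminated
  n6 stuck-at-0: n0=1, n1=0, n2=0, n3=0, n4=1, n5=0, n6=0 [stuck-at-0], n7=0 → 0 — matches
Only n6 stuck-at-0 reproduces the observed 0.

n6 stuck-at-0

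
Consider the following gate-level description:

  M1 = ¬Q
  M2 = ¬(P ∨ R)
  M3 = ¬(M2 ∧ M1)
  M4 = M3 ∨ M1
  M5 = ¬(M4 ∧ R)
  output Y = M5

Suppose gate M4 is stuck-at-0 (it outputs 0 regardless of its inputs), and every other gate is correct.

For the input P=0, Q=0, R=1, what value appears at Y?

1

Propagate with M4 forced: M1=1, M2=0, M3=1, M4=0 [stuck-at-0], M5=1.
So Y = 1. (Without the fault it would be 0.)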